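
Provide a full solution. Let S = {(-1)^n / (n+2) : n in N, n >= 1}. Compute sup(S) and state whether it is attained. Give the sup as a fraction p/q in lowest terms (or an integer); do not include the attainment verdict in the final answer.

Analysis:
- Values: -1/3, 1/4, -1/5, 1/6, -1/7, ...
- Positive terms (even n): 1/(2+2), 1/(4+2), ... decreasing -> max = 1/4 (n=2).
- Negative terms (odd n): -1/(1+2), -1/(3+2), ... increasing -> min = -1/3 (n=1).
- So sup = 1/4 (attained at n=2); inf = -1/3 (attained at n=1).
Conclusion: sup(S) = 1/4, attained in S.

1/4


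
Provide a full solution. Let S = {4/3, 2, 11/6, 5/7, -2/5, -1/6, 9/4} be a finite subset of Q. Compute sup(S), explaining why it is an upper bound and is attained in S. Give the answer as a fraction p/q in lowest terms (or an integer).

S is finite, so sup(S) = max(S).
Sorted decreasing:
9/4, 2, 11/6, 4/3, 5/7, -1/6, -2/5
The extremum is 9/4.
For every x in S, x <= 9/4. And 9/4 is in S, so it is attained.
Therefore sup(S) = 9/4.

9/4


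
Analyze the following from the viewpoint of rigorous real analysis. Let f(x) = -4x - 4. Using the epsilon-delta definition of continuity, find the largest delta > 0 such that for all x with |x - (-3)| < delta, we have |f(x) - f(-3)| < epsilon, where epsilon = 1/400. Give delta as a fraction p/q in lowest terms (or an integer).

We compute f(-3) = -4*(-3) - 4 = 8.
|f(x) - f(-3)| = |-4x - 4 - (8)| = |-4(x - (-3))| = 4|x - (-3)|.
We need 4|x - (-3)| < 1/400, i.e. |x - (-3)| < 1/400 / 4 = 1/1600.
So any delta <= 1/1600 works. Conversely, if delta > 1/1600, then x = -3 + 1/1600 satisfies |x - (-3)| = 1/1600 < delta but |f(x) - f(-3)| = 4 * 1/1600 = 1/400, which is not < 1/400; so no larger delta works.
Hence the largest such delta is 1/1600.

1/1600


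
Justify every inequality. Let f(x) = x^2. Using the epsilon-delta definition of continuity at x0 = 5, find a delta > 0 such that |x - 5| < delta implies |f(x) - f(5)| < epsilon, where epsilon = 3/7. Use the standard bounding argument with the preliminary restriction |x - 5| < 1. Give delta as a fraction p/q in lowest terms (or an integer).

Factor: |x^2 - (5)^2| = |x - 5| * |x + 5|.
Impose |x - 5| < 1 first. Then |x + 5| = |(x - 5) + 2*(5)| <= |x - 5| + 2*|5| < 1 + 10 = 11.
So |x^2 - (5)^2| < delta * 11.
We need delta * 11 <= 3/7, i.e. delta <= 3/7/11 = 3/77.
Since 3/77 < 1, this is tighter than 1; take delta = 3/77.
So delta = 3/77 works.

3/77


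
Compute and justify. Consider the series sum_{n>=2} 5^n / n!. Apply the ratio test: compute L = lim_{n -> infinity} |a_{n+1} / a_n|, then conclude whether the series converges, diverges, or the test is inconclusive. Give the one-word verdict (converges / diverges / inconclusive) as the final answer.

Let a_n denote the general term. Form the ratio a_{n+1}/a_n and simplify:
a_{n+1}/a_n = 5/(n + 1)
Take the limit as n -> infinity: L = 0.
Since L = 0 < 1, the ratio test implies the series converges.

converges


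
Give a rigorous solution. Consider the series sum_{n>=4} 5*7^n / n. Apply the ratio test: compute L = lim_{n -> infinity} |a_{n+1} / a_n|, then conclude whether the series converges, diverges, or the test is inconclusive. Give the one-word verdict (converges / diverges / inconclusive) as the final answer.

Let a_n denote the general term. Form the ratio a_{n+1}/a_n and simplify:
a_{n+1}/a_n = 7*n/(n + 1)
Take the limit as n -> infinity: L = 7.
Since L = 7 > 1 (or L = infinity), the ratio test implies the series diverges.

diverges


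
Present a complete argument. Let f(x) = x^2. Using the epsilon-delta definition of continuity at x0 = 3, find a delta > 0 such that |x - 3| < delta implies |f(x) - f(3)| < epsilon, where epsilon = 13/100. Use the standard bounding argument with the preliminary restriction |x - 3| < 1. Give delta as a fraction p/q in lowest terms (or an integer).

Factor: |x^2 - (3)^2| = |x - 3| * |x + 3|.
Impose |x - 3| < 1 first. Then |x + 3| = |(x - 3) + 2*(3)| <= |x - 3| + 2*|3| < 1 + 6 = 7.
So |x^2 - (3)^2| < delta * 7.
We need delta * 7 <= 13/100, i.e. delta <= 13/100/7 = 13/700.
Since 13/700 < 1, this is tighter than 1; take delta = 13/700.
So delta = 13/700 works.

13/700


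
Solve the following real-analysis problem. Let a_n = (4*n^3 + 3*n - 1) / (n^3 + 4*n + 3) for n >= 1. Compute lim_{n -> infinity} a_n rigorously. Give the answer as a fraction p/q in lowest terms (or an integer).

Divide numerator and denominator by n^3, the highest power:
numerator / n^3 = 4 + 3/n^2 - 1/n^3
denominator / n^3 = 1 + 4/n^2 + 3/n^3
As n -> infinity, all terms of the form c/n^k (k >= 1) tend to 0.
So numerator / n^3 -> 4 and denominator / n^3 -> 1.
Therefore lim a_n = 4.

4


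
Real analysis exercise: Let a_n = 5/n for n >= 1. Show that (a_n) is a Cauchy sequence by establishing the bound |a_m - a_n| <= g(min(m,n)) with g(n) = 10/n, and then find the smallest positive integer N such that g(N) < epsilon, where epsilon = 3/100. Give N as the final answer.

For any m, n >= 1, by the triangle inequality:
|a_m - a_n| = |5/m - 5/n| <= 5*1/m + 5*1/n <= 10/min(m,n).
So g(n) = 10/n bounds the Cauchy difference. Since g(n) -> 0, (a_n) is Cauchy.
Now solve g(N) < 3/100: 10/N < 3/100 <=> N > 10 / (3/100) = 1000/3.
The smallest integer strictly greater than 1000/3 is N = 334.
Check: g(334) = 10/334 = 5/167 < 3/100; g(333) = 10/333 >= 3/100. So N = 334.

334


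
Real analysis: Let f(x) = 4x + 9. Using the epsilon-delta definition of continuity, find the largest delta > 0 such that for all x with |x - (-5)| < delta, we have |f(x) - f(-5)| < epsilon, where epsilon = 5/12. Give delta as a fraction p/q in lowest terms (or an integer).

We compute f(-5) = 4*(-5) + 9 = -11.
|f(x) - f(-5)| = |4x + 9 - (-11)| = |4(x - (-5))| = 4|x - (-5)|.
We need 4|x - (-5)| < 5/12, i.e. |x - (-5)| < 5/12 / 4 = 5/48.
So any delta <= 5/48 works. Conversely, if delta > 5/48, then x = -5 + 5/48 satisfies |x - (-5)| = 5/48 < delta but |f(x) - f(-5)| = 4 * 5/48 = 5/12, which is not < 5/12; so no larger delta works.
Hence the largest such delta is 5/48.

5/48


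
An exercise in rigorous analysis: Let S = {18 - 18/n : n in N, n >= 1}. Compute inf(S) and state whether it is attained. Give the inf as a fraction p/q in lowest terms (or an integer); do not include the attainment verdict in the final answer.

Analysis:
- Values: 0, 9, 12, 27/2, ... strictly increasing.
- Minimum is 0 (n=1); inf = 0 (attained).
- 18 - 18/n -> 18 from below; sup = 18, not attained.
Conclusion: inf(S) = 0, attained in S.

0


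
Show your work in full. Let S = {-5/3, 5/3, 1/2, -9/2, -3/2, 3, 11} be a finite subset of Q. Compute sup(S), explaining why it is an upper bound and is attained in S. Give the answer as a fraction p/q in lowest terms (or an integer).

S is finite, so sup(S) = max(S).
Sorted decreasing:
11, 3, 5/3, 1/2, -3/2, -5/3, -9/2
The extremum is 11.
For every x in S, x <= 11. And 11 is in S, so it is attained.
Therefore sup(S) = 11.

11


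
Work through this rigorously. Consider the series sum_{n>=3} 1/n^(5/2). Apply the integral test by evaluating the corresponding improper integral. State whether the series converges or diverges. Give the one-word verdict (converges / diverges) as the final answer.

Let f(x) = x^(-5/2). Then f is positive, continuous, and decreasing on [3, infinity), so the integral test applies.
Compute the improper integral int_{3}^infinity f(x) dx:
  antiderivative F(x) = -2/(3*x^(3/2)).
  As x -> infinity, F(x) -> 0 (since p = 5/2 > 1).
  So int = F(infinity) - F(3) = 0 - (-2*sqrt(3)/27) = 2*sqrt(3)/27.
  Finite, so by the integral test, the series converges.

converges


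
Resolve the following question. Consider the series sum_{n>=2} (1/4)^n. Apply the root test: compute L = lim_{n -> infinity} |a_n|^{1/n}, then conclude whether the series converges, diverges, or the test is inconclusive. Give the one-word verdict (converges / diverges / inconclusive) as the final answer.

Let a_n denote the general term. Form |a_n|^(1/n) and simplify:
|a_n|^(1/n) = 1/4
Take the limit as n -> infinity: L = 1/4.
Since L = 1/4 < 1, the root test implies convergence.

converges


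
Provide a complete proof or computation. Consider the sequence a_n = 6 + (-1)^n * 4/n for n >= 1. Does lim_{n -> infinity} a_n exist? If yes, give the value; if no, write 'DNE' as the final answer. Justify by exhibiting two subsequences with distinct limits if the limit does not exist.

Examine the behaviour of a_n along subsequences.
Even-n subsequence a_{2k} = 6 + 4/(2k) -> 6. Odd-n subsequence a_{2k+1} = 6 - 4/(2k+1) -> 6. Both tend to 6, which suggests the limit is 6; verify directly.
|a_n - 6| = |(-1)^n * 4/n| = 4/n for every n >= 1.
Given epsilon > 0, choose a positive integer N > 4/epsilon. Then for all n >= N, |a_n - 6| = 4/n <= 4/N < epsilon.
So by the definition of the limit, lim a_n exists and equals 6.

6


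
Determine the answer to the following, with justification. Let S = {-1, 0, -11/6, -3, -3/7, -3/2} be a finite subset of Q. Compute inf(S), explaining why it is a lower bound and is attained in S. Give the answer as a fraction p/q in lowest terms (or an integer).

S is finite, so inf(S) = min(S).
Sorted increasing:
-3, -11/6, -3/2, -1, -3/7, 0
The extremum is -3.
For every x in S, x >= -3. And -3 is in S, so it is attained.
Therefore inf(S) = -3.

-3


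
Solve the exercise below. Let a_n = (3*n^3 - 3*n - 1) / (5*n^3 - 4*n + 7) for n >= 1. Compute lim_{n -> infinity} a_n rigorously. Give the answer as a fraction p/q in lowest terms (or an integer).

Divide numerator and denominator by n^3, the highest power:
numerator / n^3 = 3 - 3/n^2 - 1/n^3
denominator / n^3 = 5 - 4/n^2 + 7/n^3
As n -> infinity, all terms of the form c/n^k (k >= 1) tend to 0.
So numerator / n^3 -> 3 and denominator / n^3 -> 5.
Therefore lim a_n = 3/5.

3/5


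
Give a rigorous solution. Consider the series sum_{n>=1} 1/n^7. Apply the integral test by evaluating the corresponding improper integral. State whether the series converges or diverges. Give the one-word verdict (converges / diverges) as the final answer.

Let f(x) = x^(-7). Then f is positive, continuous, and decreasing on [1, infinity), so the integral test applies.
Compute the improper integral int_{1}^infinity f(x) dx:
  antiderivative F(x) = -1/(6*x^6).
  As x -> infinity, F(x) -> 0 (since p = 7 > 1).
  So int = F(infinity) - F(1) = 0 - (-1/6) = 1/6.
  Finite, so by the integral test, the series converges.

converges


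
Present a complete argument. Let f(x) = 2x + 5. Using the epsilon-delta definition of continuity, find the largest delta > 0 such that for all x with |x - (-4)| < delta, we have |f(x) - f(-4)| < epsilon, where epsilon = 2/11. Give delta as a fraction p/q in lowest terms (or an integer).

We compute f(-4) = 2*(-4) + 5 = -3.
|f(x) - f(-4)| = |2x + 5 - (-3)| = |2(x - (-4))| = 2|x - (-4)|.
We need 2|x - (-4)| < 2/11, i.e. |x - (-4)| < 2/11 / 2 = 1/11.
So any delta <= 1/11 works. Conversely, if delta > 1/11, then x = -4 + 1/11 satisfies |x - (-4)| = 1/11 < delta but |f(x) - f(-4)| = 2 * 1/11 = 2/11, which is not < 2/11; so no larger delta works.
Hence the largest such delta is 1/11.

1/11


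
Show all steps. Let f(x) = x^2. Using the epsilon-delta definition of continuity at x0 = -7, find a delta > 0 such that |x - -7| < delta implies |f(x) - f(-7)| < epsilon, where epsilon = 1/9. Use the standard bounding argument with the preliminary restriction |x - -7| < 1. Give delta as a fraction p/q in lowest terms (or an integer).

Factor: |x^2 - (-7)^2| = |x - -7| * |x + -7|.
Impose |x - -7| < 1 first. Then |x + -7| = |(x - -7) + 2*(-7)| <= |x - -7| + 2*|-7| < 1 + 14 = 15.
So |x^2 - (-7)^2| < delta * 15.
We need delta * 15 <= 1/9, i.e. delta <= 1/9/15 = 1/135.
Since 1/135 < 1, this is tighter than 1; take delta = 1/135.
So delta = 1/135 works.

1/135


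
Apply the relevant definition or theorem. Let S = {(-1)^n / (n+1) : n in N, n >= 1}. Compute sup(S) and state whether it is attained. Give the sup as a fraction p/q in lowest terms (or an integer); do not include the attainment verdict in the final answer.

Analysis:
- Values: -1/2, 1/3, -1/4, 1/5, -1/6, ...
- Positive terms (even n): 1/(2+1), 1/(4+1), ... decreasing -> max = 1/3 (n=2).
- Negative terms (odd n): -1/(1+1), -1/(3+1), ... increasing -> min = -1/2 (n=1).
- So sup = 1/3 (attained at n=2); inf = -1/2 (attained at n=1).
Conclusion: sup(S) = 1/3, attained in S.

1/3


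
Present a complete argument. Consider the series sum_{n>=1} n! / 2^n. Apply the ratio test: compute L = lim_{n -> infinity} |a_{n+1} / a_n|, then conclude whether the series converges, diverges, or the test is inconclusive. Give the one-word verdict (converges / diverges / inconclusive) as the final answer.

Let a_n denote the general term. Form the ratio a_{n+1}/a_n and simplify:
a_{n+1}/a_n = n/2 + 1/2
Take the limit as n -> infinity: L = infinity.
Since L = infinity > 1 (or L = infinity), the ratio test implies the series diverges.

diverges


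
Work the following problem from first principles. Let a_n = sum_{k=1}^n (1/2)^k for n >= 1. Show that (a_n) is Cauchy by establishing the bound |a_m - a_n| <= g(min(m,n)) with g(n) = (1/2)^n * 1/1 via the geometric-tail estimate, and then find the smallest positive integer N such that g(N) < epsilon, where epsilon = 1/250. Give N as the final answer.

For m > n >= 1: |a_m - a_n| = sum_{k=n+1}^m (1/2)^k < sum_{k=n+1}^infinity (1/2)^k = (1/2)^(n+1) / (1 - 1/2) = (1/2)^n * (1/2) * (2/1) = (1/2)^n * 1/1.
So g(n) = (1/2)^n / 1. Since g(n) -> 0, (a_n) is Cauchy.
Now solve g(N) < 1/250: (1/2)^N / 1 < 1/250 <=> 2^N > 1 / (1 * 1/250) = 250.
Check powers of 2: 2^7 = 128 <= 250, 2^8 = 256 > 250.
So the smallest such N is 8. Check: g(8) = 1/(1 * 256) = 1/256 < 1/250.

8


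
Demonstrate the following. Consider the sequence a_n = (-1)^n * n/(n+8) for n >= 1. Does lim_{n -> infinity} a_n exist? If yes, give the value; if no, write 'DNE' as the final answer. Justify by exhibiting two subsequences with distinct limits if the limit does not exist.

Examine the behaviour of a_n along subsequences.
a_{2k} = 2k/(2k+8) -> 1. a_{2k+1} = -(2k+1)/(2k+9) -> -1.
Since these two subsequential limits are 1 and -1, distinct, the full sequence cannot converge (a convergent sequence has all subsequences tending to the same limit). So lim a_n does not exist.

DNE


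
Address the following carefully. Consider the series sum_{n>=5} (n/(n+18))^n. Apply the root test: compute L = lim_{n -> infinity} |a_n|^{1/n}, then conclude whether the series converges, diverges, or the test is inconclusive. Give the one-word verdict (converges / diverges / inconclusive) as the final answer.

Let a_n denote the general term. Form |a_n|^(1/n) and simplify:
|a_n|^(1/n) = n/(n + 18)
Take the limit as n -> infinity: L = 1.
Since L = 1, the root test is inconclusive. (In fact a_n = (n/(n+18))^n -> e^(-18) != 0, so the nth-term test shows divergence; but the root test itself gives no conclusion.)

inconclusive


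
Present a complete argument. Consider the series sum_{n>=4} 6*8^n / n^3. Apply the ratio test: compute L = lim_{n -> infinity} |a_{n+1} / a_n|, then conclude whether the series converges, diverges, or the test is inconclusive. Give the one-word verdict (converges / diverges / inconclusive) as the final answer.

Let a_n denote the general term. Form the ratio a_{n+1}/a_n and simplify:
a_{n+1}/a_n = 8*n^3/(n + 1)^3
Take the limit as n -> infinity: L = 8.
Since L = 8 > 1 (or L = infinity), the ratio test implies the series diverges.

diverges


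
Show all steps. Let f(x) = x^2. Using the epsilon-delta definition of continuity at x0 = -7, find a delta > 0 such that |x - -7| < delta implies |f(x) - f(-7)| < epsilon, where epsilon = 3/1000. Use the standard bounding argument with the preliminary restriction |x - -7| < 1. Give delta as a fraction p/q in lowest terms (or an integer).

Factor: |x^2 - (-7)^2| = |x - -7| * |x + -7|.
Impose |x - -7| < 1 first. Then |x + -7| = |(x - -7) + 2*(-7)| <= |x - -7| + 2*|-7| < 1 + 14 = 15.
So |x^2 - (-7)^2| < delta * 15.
We need delta * 15 <= 3/1000, i.e. delta <= 3/1000/15 = 1/5000.
Since 1/5000 < 1, this is tighter than 1; take delta = 1/5000.
So delta = 1/5000 works.

1/5000


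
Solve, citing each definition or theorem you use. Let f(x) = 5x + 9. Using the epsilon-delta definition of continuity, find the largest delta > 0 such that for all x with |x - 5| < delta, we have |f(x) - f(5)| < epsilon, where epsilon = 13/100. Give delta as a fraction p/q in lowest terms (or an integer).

We compute f(5) = 5*(5) + 9 = 34.
|f(x) - f(5)| = |5x + 9 - (34)| = |5(x - 5)| = 5|x - 5|.
We need 5|x - 5| < 13/100, i.e. |x - 5| < 13/100 / 5 = 13/500.
So any delta <= 13/500 works. Conversely, if delta > 13/500, then x = 5 + 13/500 satisfies |x - 5| = 13/500 < delta but |f(x) - f(5)| = 5 * 13/500 = 13/100, which is not < 13/100; so no larger delta works.
Hence the largest such delta is 13/500.

13/500


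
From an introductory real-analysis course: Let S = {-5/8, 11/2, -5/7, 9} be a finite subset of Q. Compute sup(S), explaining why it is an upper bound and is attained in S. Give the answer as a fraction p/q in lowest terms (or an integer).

S is finite, so sup(S) = max(S).
Sorted decreasing:
9, 11/2, -5/8, -5/7
The extremum is 9.
For every x in S, x <= 9. And 9 is in S, so it is attained.
Therefore sup(S) = 9.

9


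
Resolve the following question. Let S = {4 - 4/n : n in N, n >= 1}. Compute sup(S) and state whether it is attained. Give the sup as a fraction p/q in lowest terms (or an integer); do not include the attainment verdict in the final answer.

Analysis:
- Values: 0, 2, 8/3, 3, ... strictly increasing.
- Minimum is 0 (n=1); inf = 0 (attained).
- 4 - 4/n -> 4 from below; sup = 4, not attained.
Conclusion: sup(S) = 4, not attained in S.

4


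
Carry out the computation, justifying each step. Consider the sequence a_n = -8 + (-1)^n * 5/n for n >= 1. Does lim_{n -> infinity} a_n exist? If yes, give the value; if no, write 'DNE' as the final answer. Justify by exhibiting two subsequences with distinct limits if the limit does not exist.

Examine the behaviour of a_n along subsequences.
Even-n subsequence a_{2k} = -8 + 5/(2k) -> -8. Odd-n subsequence a_{2k+1} = -8 - 5/(2k+1) -> -8. Both tend to -8, which suggests the limit is -8; verify directly.
|a_n - (-8)| = |(-1)^n * 5/n| = 5/n for every n >= 1.
Given epsilon > 0, choose a positive integer N > 5/epsilon. Then for all n >= N, |a_n - (-8)| = 5/n <= 5/N < epsilon.
So by the definition of the limit, lim a_n exists and equals -8.

-8


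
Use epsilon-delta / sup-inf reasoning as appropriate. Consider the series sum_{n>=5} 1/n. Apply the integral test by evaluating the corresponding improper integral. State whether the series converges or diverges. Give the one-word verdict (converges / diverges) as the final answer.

Let f(x) = 1/x. Then f is positive, continuous, and decreasing on [5, infinity), so the integral test applies.
Compute the improper integral int_{5}^infinity f(x) dx:
  antiderivative F(x) = log(x).
  As x -> infinity, log(x) -> infinity.
  So int = infinity - log(5) = infinity. By the integral test, the series diverges.

diverges


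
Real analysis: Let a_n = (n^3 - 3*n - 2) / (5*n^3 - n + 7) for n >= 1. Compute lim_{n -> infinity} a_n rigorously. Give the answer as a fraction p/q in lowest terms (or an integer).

Divide numerator and denominator by n^3, the highest power:
numerator / n^3 = 1 - 3/n^2 - 2/n^3
denominator / n^3 = 5 - 1/n^2 + 7/n^3
As n -> infinity, all terms of the form c/n^k (k >= 1) tend to 0.
So numerator / n^3 -> 1 and denominator / n^3 -> 5.
Therefore lim a_n = 1/5.

1/5


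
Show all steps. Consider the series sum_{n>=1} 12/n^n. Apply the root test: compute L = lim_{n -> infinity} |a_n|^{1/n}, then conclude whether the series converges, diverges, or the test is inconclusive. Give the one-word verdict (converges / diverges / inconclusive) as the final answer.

Let a_n denote the general term. Form |a_n|^(1/n) and simplify:
|a_n|^(1/n) = 12^(1/n)/n
Take the limit as n -> infinity: L = 0.
Since L = 0 < 1, the root test implies convergence.

converges


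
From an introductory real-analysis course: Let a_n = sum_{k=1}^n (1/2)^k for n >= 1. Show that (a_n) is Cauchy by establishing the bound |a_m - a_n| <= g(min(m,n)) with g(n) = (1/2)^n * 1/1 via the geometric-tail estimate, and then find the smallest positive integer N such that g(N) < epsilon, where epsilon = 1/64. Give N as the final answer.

For m > n >= 1: |a_m - a_n| = sum_{k=n+1}^m (1/2)^k < sum_{k=n+1}^infinity (1/2)^k = (1/2)^(n+1) / (1 - 1/2) = (1/2)^n * (1/2) * (2/1) = (1/2)^n * 1/1.
So g(n) = (1/2)^n / 1. Since g(n) -> 0, (a_n) is Cauchy.
Now solve g(N) < 1/64: (1/2)^N / 1 < 1/64 <=> 2^N > 1 / (1 * 1/64) = 64.
Check powers of 2: 2^6 = 64 <= 64, 2^7 = 128 > 64.
So the smallest such N is 7. Check: g(7) = 1/(1 * 128) = 1/128 < 1/64.

7


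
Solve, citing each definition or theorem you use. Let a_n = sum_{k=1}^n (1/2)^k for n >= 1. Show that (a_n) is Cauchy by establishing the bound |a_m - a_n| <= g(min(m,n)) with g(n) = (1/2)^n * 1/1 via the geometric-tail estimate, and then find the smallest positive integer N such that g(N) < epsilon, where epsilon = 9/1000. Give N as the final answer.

For m > n >= 1: |a_m - a_n| = sum_{k=n+1}^m (1/2)^k < sum_{k=n+1}^infinity (1/2)^k = (1/2)^(n+1) / (1 - 1/2) = (1/2)^n * (1/2) * (2/1) = (1/2)^n * 1/1.
So g(n) = (1/2)^n / 1. Since g(n) -> 0, (a_n) is Cauchy.
Now solve g(N) < 9/1000: (1/2)^N / 1 < 9/1000 <=> 2^N > 1 / (1 * 9/1000) = 1000/9.
Check powers of 2: 2^6 = 64 <= 1000/9, 2^7 = 128 > 1000/9.
So the smallest such N is 7. Check: g(7) = 1/(1 * 128) = 1/128 < 9/1000.

7


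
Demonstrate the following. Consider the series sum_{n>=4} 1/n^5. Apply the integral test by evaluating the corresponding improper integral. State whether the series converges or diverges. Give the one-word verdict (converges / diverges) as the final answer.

Let f(x) = x^(-5). Then f is positive, continuous, and decreasing on [4, infinity), so the integral test applies.
Compute the improper integral int_{4}^infinity f(x) dx:
  antiderivative F(x) = -1/(4*x^4).
  As x -> infinity, F(x) -> 0 (since p = 5 > 1).
  So int = F(infinity) - F(4) = 0 - (-1/1024) = 1/1024.
  Finite, so by the integral test, the series converges.

converges


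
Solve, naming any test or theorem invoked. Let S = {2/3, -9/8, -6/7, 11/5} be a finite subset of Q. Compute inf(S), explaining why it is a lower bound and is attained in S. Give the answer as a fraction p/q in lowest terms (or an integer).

S is finite, so inf(S) = min(S).
Sorted increasing:
-9/8, -6/7, 2/3, 11/5
The extremum is -9/8.
For every x in S, x >= -9/8. And -9/8 is in S, so it is attained.
Therefore inf(S) = -9/8.

-9/8


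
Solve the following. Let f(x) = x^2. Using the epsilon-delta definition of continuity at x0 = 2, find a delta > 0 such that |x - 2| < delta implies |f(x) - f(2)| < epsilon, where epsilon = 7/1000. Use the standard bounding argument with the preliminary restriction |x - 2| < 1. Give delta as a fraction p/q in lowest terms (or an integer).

Factor: |x^2 - (2)^2| = |x - 2| * |x + 2|.
Impose |x - 2| < 1 first. Then |x + 2| = |(x - 2) + 2*(2)| <= |x - 2| + 2*|2| < 1 + 4 = 5.
So |x^2 - (2)^2| < delta * 5.
We need delta * 5 <= 7/1000, i.e. delta <= 7/1000/5 = 7/5000.
Since 7/5000 < 1, this is tighter than 1; take delta = 7/5000.
So delta = 7/5000 works.

7/5000


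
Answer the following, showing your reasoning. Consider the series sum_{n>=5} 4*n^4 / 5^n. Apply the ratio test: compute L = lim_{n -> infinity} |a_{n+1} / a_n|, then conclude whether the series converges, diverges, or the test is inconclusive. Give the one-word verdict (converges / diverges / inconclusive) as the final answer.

Let a_n denote the general term. Form the ratio a_{n+1}/a_n and simplify:
a_{n+1}/a_n = (n + 1)^4/(5*n^4)
Take the limit as n -> infinity: L = 1/5.
Since L = 1/5 < 1, the ratio test implies the series converges.

converges


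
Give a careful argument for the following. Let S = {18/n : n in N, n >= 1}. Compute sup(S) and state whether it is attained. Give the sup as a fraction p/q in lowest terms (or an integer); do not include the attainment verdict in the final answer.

Analysis:
- Values: 18, 9, 6, 9/2, ... strictly decreasing.
- The maximum is 18 (n=1); sup = 18 (attained).
- The set is bounded below by 0; 18/n -> 0 so 0 is the greatest lower bound.
- 0 is not in the set, so inf = 0 is not attained.
Conclusion: sup(S) = 18, attained in S.

18


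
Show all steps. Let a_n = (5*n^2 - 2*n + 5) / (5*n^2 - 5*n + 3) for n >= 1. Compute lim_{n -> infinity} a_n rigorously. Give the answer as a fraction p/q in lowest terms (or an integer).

Divide numerator and denominator by n^2, the highest power:
numerator / n^2 = 5 - 2/n + 5/n^2
denominator / n^2 = 5 - 5/n + 3/n^2
As n -> infinity, all terms of the form c/n^k (k >= 1) tend to 0.
So numerator / n^2 -> 5 and denominator / n^2 -> 5.
Therefore lim a_n = 1.

1


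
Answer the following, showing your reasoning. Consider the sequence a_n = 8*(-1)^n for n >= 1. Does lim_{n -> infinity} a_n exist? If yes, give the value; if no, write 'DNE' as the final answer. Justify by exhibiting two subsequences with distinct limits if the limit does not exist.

Examine the behaviour of a_n along subsequences.
Even-n subsequence a_{2k} = 8 -> 8. Odd-n subsequence a_{2k+1} = -8 -> -8.
Since these two subsequential limits are 8 and -8, distinct, the full sequence cannot converge (a convergent sequence has all subsequences tending to the same limit). So lim a_n does not exist.

DNE


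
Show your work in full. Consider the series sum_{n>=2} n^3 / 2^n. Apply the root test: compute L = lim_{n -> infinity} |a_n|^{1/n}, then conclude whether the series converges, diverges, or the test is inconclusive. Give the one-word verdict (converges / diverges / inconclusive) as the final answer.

Let a_n denote the general term. Form |a_n|^(1/n) and simplify:
|a_n|^(1/n) = n^(3/n)/2
Take the limit as n -> infinity: L = 1/2.
Since L = 1/2 < 1, the root test implies convergence.

converges


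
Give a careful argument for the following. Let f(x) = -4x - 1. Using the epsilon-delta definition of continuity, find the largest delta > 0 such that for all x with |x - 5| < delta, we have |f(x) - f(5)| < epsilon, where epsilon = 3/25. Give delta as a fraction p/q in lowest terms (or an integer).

We compute f(5) = -4*(5) - 1 = -21.
|f(x) - f(5)| = |-4x - 1 - (-21)| = |-4(x - 5)| = 4|x - 5|.
We need 4|x - 5| < 3/25, i.e. |x - 5| < 3/25 / 4 = 3/100.
So any delta <= 3/100 works. Conversely, if delta > 3/100, then x = 5 + 3/100 satisfies |x - 5| = 3/100 < delta but |f(x) - f(5)| = 4 * 3/100 = 3/25, which is not < 3/25; so no larger delta works.
Hence the largest such delta is 3/100.

3/100


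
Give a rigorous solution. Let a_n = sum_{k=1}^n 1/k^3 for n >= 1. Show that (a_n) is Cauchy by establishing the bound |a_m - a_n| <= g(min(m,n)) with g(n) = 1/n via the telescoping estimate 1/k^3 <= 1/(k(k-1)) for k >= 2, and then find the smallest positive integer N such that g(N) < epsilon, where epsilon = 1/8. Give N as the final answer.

For m > n >= 1: |a_m - a_n| = sum_{k=n+1}^m 1/k^3.
Use 1/k^3 <= 1/(k(k-1)) = 1/(k-1) - 1/k for k >= 2 (which holds since k^3 >= k^2 >= k(k-1) for k >= 2):
sum_{k=n+1}^m 1/k^3 <= sum_{k=n+1}^m (1/(k-1) - 1/k) = 1/n - 1/m <= 1/n.
By symmetry the same bound holds with n,m swapped, so |a_m - a_n| <= 1/min(m,n) = g(min(m,n)). Since g(n) -> 0, (a_n) is Cauchy.
Now solve g(N) < 1/8: 1/N < 1/8 <=> N > 1/(1/8) = 8.
The smallest integer strictly greater than 8 is N = 9.
Check: g(9) = 1/9 < 1/8; g(8) = 1/8 >= 1/8. So N = 9.

9


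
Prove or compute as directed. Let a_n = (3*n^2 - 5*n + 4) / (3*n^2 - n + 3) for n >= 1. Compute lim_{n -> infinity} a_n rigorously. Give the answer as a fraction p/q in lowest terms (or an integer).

Divide numerator and denominator by n^2, the highest power:
numerator / n^2 = 3 - 5/n + 4/n^2
denominator / n^2 = 3 - 1/n + 3/n^2
As n -> infinity, all terms of the form c/n^k (k >= 1) tend to 0.
So numerator / n^2 -> 3 and denominator / n^2 -> 3.
Therefore lim a_n = 1.

1


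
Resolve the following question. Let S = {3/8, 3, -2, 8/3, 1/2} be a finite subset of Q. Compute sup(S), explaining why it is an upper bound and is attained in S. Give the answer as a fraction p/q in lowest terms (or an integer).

S is finite, so sup(S) = max(S).
Sorted decreasing:
3, 8/3, 1/2, 3/8, -2
The extremum is 3.
For every x in S, x <= 3. And 3 is in S, so it is attained.
Therefore sup(S) = 3.

3


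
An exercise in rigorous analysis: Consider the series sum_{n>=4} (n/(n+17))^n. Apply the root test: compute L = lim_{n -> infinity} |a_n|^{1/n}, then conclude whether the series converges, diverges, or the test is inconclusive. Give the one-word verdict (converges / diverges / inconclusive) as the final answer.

Let a_n denote the general term. Form |a_n|^(1/n) and simplify:
|a_n|^(1/n) = n/(n + 17)
Take the limit as n -> infinity: L = 1.
Since L = 1, the root test is inconclusive. (In fact a_n = (n/(n+17))^n -> e^(-17) != 0, so the nth-term test shows divergence; but the root test itself gives no conclusion.)

inconclusive


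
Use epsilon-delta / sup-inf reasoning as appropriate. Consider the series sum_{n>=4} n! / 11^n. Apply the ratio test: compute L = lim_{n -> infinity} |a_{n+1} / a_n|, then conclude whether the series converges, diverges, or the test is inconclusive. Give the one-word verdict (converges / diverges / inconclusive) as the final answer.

Let a_n denote the general term. Form the ratio a_{n+1}/a_n and simplify:
a_{n+1}/a_n = n/11 + 1/11
Take the limit as n -> infinity: L = infinity.
Since L = infinity > 1 (or L = infinity), the ratio test implies the series diverges.

diverges


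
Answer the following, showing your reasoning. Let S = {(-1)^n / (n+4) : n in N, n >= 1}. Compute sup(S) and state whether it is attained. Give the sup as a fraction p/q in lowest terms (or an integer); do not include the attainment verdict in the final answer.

Analysis:
- Values: -1/5, 1/6, -1/7, 1/8, -1/9, ...
- Positive terms (even n): 1/(2+4), 1/(4+4), ... decreasing -> max = 1/6 (n=2).
- Negative terms (odd n): -1/(1+4), -1/(3+4), ... increasing -> min = -1/5 (n=1).
- So sup = 1/6 (attained at n=2); inf = -1/5 (attained at n=1).
Conclusion: sup(S) = 1/6, attained in S.

1/6


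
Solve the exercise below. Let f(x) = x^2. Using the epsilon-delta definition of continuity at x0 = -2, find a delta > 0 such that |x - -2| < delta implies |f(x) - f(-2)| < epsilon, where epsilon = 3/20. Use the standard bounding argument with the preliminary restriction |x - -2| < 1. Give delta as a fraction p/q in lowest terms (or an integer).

Factor: |x^2 - (-2)^2| = |x - -2| * |x + -2|.
Impose |x - -2| < 1 first. Then |x + -2| = |(x - -2) + 2*(-2)| <= |x - -2| + 2*|-2| < 1 + 4 = 5.
So |x^2 - (-2)^2| < delta * 5.
We need delta * 5 <= 3/20, i.e. delta <= 3/20/5 = 3/100.
Since 3/100 < 1, this is tighter than 1; take delta = 3/100.
So delta = 3/100 works.

3/100


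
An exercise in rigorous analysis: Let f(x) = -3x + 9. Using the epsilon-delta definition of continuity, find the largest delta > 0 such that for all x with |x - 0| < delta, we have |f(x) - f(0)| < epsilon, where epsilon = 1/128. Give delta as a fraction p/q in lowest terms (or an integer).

We compute f(0) = -3*(0) + 9 = 9.
|f(x) - f(0)| = |-3x + 9 - (9)| = |-3(x - 0)| = 3|x - 0|.
We need 3|x - 0| < 1/128, i.e. |x - 0| < 1/128 / 3 = 1/384.
So any delta <= 1/384 works. Conversely, if delta > 1/384, then x = 0 + 1/384 satisfies |x - 0| = 1/384 < delta but |f(x) - f(0)| = 3 * 1/384 = 1/128, which is not < 1/128; so no larger delta works.
Hence the largest such delta is 1/384.

1/384


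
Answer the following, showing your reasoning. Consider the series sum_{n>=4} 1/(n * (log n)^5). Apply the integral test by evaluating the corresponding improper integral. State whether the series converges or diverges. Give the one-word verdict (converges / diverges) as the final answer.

Let f(x) = 1/(x*log(x)^5). Then f is positive, continuous, and decreasing on [4, infinity), so the integral test applies.
Compute the improper integral int_{4}^infinity f(x) dx:
  antiderivative F(x) = -1/(4*log(x)^4).
  F(x) -> 0 as x -> infinity.  int = 0 - F(4) = 1/(4*log(4)^4) < infinity. By the integral test, the series converges.

converges


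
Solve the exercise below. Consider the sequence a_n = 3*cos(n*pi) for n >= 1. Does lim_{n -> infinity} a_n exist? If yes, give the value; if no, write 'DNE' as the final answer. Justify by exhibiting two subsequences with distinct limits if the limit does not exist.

Examine the behaviour of a_n along subsequences.
cos(n*pi) = (-1)^n, so a_n = 3*(-1)^n. a_{2k} = 3 -> 3. a_{2k+1} = -3 -> -3.
Since these two subsequential limits are 3 and -3, distinct, the full sequence cannot converge (a convergent sequence has all subsequences tending to the same limit). So lim a_n does not exist.

DNE


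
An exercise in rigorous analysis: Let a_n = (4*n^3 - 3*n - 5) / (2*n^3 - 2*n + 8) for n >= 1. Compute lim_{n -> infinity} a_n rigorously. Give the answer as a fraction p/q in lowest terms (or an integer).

Divide numerator and denominator by n^3, the highest power:
numerator / n^3 = 4 - 3/n^2 - 5/n^3
denominator / n^3 = 2 - 2/n^2 + 8/n^3
As n -> infinity, all terms of the form c/n^k (k >= 1) tend to 0.
So numerator / n^3 -> 4 and denominator / n^3 -> 2.
Therefore lim a_n = 2.

2


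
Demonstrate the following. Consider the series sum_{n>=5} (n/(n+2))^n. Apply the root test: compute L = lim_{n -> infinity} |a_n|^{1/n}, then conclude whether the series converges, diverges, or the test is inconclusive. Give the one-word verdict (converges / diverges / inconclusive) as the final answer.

Let a_n denote the general term. Form |a_n|^(1/n) and simplify:
|a_n|^(1/n) = n/(n + 2)
Take the limit as n -> infinity: L = 1.
Since L = 1, the root test is inconclusive. (In fact a_n = (n/(n+2))^n -> e^(-2) != 0, so the nth-term test shows divergence; but the root test itself gives no conclusion.)

inconclusive


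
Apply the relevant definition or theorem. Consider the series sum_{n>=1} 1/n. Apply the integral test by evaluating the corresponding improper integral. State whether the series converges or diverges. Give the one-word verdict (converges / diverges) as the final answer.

Let f(x) = 1/x. Then f is positive, continuous, and decreasing on [1, infinity), so the integral test applies.
Compute the improper integral int_{1}^infinity f(x) dx:
  antiderivative F(x) = log(x).
  As x -> infinity, log(x) -> infinity.
  So int = infinity - log(1) = infinity. By the integral test, the series diverges.

diverges


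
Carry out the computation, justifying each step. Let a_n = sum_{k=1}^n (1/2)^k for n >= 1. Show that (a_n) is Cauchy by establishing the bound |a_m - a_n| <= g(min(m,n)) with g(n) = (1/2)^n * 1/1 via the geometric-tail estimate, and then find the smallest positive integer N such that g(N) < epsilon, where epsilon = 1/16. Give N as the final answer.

For m > n >= 1: |a_m - a_n| = sum_{k=n+1}^m (1/2)^k < sum_{k=n+1}^infinity (1/2)^k = (1/2)^(n+1) / (1 - 1/2) = (1/2)^n * (1/2) * (2/1) = (1/2)^n * 1/1.
So g(n) = (1/2)^n / 1. Since g(n) -> 0, (a_n) is Cauchy.
Now solve g(N) < 1/16: (1/2)^N / 1 < 1/16 <=> 2^N > 1 / (1 * 1/16) = 16.
Check powers of 2: 2^4 = 16 <= 16, 2^5 = 32 > 16.
So the smallest such N is 5. Check: g(5) = 1/(1 * 32) = 1/32 < 1/16.

5


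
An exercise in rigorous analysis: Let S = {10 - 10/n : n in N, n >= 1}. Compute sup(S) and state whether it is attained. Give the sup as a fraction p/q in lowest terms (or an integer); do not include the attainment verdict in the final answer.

Analysis:
- Values: 0, 5, 20/3, 15/2, ... strictly increasing.
- Minimum is 0 (n=1); inf = 0 (attained).
- 10 - 10/n -> 10 from below; sup = 10, not attained.
Conclusion: sup(S) = 10, not attained in S.

10


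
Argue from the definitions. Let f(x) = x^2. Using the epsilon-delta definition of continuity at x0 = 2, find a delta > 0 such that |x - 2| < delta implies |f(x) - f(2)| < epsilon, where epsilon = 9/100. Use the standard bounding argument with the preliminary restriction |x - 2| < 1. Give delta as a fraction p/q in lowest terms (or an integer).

Factor: |x^2 - (2)^2| = |x - 2| * |x + 2|.
Impose |x - 2| < 1 first. Then |x + 2| = |(x - 2) + 2*(2)| <= |x - 2| + 2*|2| < 1 + 4 = 5.
So |x^2 - (2)^2| < delta * 5.
We need delta * 5 <= 9/100, i.e. delta <= 9/100/5 = 9/500.
Since 9/500 < 1, this is tighter than 1; take delta = 9/500.
So delta = 9/500 works.

9/500


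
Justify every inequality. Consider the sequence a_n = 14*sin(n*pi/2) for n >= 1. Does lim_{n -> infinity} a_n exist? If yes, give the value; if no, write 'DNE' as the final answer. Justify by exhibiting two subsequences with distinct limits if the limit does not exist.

Examine the behaviour of a_n along subsequences.
a_{4k+1} = 14*sin(pi/2 + 2k*pi) = 14 -> 14. a_{4k+3} = 14*sin(3pi/2 + 2k*pi) = -14 -> -14.
Since these two subsequential limits are 14 and -14, distinct, the full sequence cannot converge (a convergent sequence has all subsequences tending to the same limit). So lim a_n does not exist.

DNE


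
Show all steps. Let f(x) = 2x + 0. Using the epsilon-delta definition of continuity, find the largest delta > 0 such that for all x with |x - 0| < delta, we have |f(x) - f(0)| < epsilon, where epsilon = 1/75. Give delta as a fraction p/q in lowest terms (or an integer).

We compute f(0) = 2*(0) + 0 = 0.
|f(x) - f(0)| = |2x + 0 - (0)| = |2(x - 0)| = 2|x - 0|.
We need 2|x - 0| < 1/75, i.e. |x - 0| < 1/75 / 2 = 1/150.
So any delta <= 1/150 works. Conversely, if delta > 1/150, then x = 0 + 1/150 satisfies |x - 0| = 1/150 < delta but |f(x) - f(0)| = 2 * 1/150 = 1/75, which is not < 1/75; so no larger delta works.
Hence the largest such delta is 1/150.

1/150


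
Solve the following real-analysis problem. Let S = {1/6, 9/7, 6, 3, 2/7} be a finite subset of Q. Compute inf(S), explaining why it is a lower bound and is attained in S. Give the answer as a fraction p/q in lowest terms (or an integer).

S is finite, so inf(S) = min(S).
Sorted increasing:
1/6, 2/7, 9/7, 3, 6
The extremum is 1/6.
For every x in S, x >= 1/6. And 1/6 is in S, so it is attained.
Therefore inf(S) = 1/6.

1/6


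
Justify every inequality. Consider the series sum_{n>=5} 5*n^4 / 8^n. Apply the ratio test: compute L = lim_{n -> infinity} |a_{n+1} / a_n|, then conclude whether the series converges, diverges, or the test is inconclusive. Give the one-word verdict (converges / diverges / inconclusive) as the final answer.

Let a_n denote the general term. Form the ratio a_{n+1}/a_n and simplify:
a_{n+1}/a_n = (n + 1)^4/(8*n^4)
Take the limit as n -> infinity: L = 1/8.
Since L = 1/8 < 1, the ratio test implies the series converges.

converges


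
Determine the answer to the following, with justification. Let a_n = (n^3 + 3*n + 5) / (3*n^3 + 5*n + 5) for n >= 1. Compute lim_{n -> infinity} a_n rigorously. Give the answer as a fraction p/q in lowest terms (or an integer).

Divide numerator and denominator by n^3, the highest power:
numerator / n^3 = 1 + 3/n^2 + 5/n^3
denominator / n^3 = 3 + 5/n^2 + 5/n^3
As n -> infinity, all terms of the form c/n^k (k >= 1) tend to 0.
So numerator / n^3 -> 1 and denominator / n^3 -> 3.
Therefore lim a_n = 1/3.

1/3


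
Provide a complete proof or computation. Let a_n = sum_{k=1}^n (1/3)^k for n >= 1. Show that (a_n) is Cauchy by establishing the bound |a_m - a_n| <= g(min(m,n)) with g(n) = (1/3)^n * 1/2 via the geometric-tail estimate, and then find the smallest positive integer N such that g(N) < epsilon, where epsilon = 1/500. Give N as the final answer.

For m > n >= 1: |a_m - a_n| = sum_{k=n+1}^m (1/3)^k < sum_{k=n+1}^infinity (1/3)^k = (1/3)^(n+1) / (1 - 1/3) = (1/3)^n * (1/3) * (3/2) = (1/3)^n * 1/2.
So g(n) = (1/3)^n / 2. Since g(n) -> 0, (a_n) is Cauchy.
Now solve g(N) < 1/500: (1/3)^N / 2 < 1/500 <=> 3^N > 1 / (2 * 1/500) = 250.
Check powers of 3: 3^5 = 243 <= 250, 3^6 = 729 > 250.
So the smallest such N is 6. Check: g(6) = 1/(2 * 729) = 1/1458 < 1/500.

6


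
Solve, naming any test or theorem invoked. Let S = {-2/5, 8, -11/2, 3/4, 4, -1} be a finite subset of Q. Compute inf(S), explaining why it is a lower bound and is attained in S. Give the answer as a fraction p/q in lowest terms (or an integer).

S is finite, so inf(S) = min(S).
Sorted increasing:
-11/2, -1, -2/5, 3/4, 4, 8
The extremum is -11/2.
For every x in S, x >= -11/2. And -11/2 is in S, so it is attained.
Therefore inf(S) = -11/2.

-11/2
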